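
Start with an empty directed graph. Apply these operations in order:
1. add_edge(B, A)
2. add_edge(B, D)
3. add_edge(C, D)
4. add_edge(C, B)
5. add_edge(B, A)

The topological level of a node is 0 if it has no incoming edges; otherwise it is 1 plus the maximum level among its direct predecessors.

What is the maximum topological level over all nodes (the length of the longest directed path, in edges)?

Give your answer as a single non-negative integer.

Op 1: add_edge(B, A). Edges now: 1
Op 2: add_edge(B, D). Edges now: 2
Op 3: add_edge(C, D). Edges now: 3
Op 4: add_edge(C, B). Edges now: 4
Op 5: add_edge(B, A) (duplicate, no change). Edges now: 4
Compute levels (Kahn BFS):
  sources (in-degree 0): C
  process C: level=0
    C->B: in-degree(B)=0, level(B)=1, enqueue
    C->D: in-degree(D)=1, level(D)>=1
  process B: level=1
    B->A: in-degree(A)=0, level(A)=2, enqueue
    B->D: in-degree(D)=0, level(D)=2, enqueue
  process A: level=2
  process D: level=2
All levels: A:2, B:1, C:0, D:2
max level = 2

Answer: 2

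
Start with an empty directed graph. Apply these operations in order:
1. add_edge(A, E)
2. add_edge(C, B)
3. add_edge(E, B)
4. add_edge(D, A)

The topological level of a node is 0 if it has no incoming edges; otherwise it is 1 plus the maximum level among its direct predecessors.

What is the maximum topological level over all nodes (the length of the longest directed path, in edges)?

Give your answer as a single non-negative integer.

Op 1: add_edge(A, E). Edges now: 1
Op 2: add_edge(C, B). Edges now: 2
Op 3: add_edge(E, B). Edges now: 3
Op 4: add_edge(D, A). Edges now: 4
Compute levels (Kahn BFS):
  sources (in-degree 0): C, D
  process C: level=0
    C->B: in-degree(B)=1, level(B)>=1
  process D: level=0
    D->A: in-degree(A)=0, level(A)=1, enqueue
  process A: level=1
    A->E: in-degree(E)=0, level(E)=2, enqueue
  process E: level=2
    E->B: in-degree(B)=0, level(B)=3, enqueue
  process B: level=3
All levels: A:1, B:3, C:0, D:0, E:2
max level = 3

Answer: 3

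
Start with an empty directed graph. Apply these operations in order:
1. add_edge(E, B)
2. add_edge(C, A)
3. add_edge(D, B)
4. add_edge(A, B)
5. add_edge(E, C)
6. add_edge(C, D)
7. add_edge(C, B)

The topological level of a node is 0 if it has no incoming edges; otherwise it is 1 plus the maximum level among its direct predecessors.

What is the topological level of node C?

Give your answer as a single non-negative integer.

Op 1: add_edge(E, B). Edges now: 1
Op 2: add_edge(C, A). Edges now: 2
Op 3: add_edge(D, B). Edges now: 3
Op 4: add_edge(A, B). Edges now: 4
Op 5: add_edge(E, C). Edges now: 5
Op 6: add_edge(C, D). Edges now: 6
Op 7: add_edge(C, B). Edges now: 7
Compute levels (Kahn BFS):
  sources (in-degree 0): E
  process E: level=0
    E->B: in-degree(B)=3, level(B)>=1
    E->C: in-degree(C)=0, level(C)=1, enqueue
  process C: level=1
    C->A: in-degree(A)=0, level(A)=2, enqueue
    C->B: in-degree(B)=2, level(B)>=2
    C->D: in-degree(D)=0, level(D)=2, enqueue
  process A: level=2
    A->B: in-degree(B)=1, level(B)>=3
  process D: level=2
    D->B: in-degree(B)=0, level(B)=3, enqueue
  process B: level=3
All levels: A:2, B:3, C:1, D:2, E:0
level(C) = 1

Answer: 1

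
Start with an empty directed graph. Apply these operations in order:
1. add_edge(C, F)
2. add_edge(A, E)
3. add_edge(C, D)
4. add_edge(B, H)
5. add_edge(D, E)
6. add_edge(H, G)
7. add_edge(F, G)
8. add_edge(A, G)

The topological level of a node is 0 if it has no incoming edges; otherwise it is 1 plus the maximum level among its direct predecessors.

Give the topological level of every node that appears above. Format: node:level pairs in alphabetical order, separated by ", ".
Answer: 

Op 1: add_edge(C, F). Edges now: 1
Op 2: add_edge(A, E). Edges now: 2
Op 3: add_edge(C, D). Edges now: 3
Op 4: add_edge(B, H). Edges now: 4
Op 5: add_edge(D, E). Edges now: 5
Op 6: add_edge(H, G). Edges now: 6
Op 7: add_edge(F, G). Edges now: 7
Op 8: add_edge(A, G). Edges now: 8
Compute levels (Kahn BFS):
  sources (in-degree 0): A, B, C
  process A: level=0
    A->E: in-degree(E)=1, level(E)>=1
    A->G: in-degree(G)=2, level(G)>=1
  process B: level=0
    B->H: in-degree(H)=0, level(H)=1, enqueue
  process C: level=0
    C->D: in-degree(D)=0, level(D)=1, enqueue
    C->F: in-degree(F)=0, level(F)=1, enqueue
  process H: level=1
    H->G: in-degree(G)=1, level(G)>=2
  process D: level=1
    D->E: in-degree(E)=0, level(E)=2, enqueue
  process F: level=1
    F->G: in-degree(G)=0, level(G)=2, enqueue
  process E: level=2
  process G: level=2
All levels: A:0, B:0, C:0, D:1, E:2, F:1, G:2, H:1

Answer: A:0, B:0, C:0, D:1, E:2, F:1, G:2, H:1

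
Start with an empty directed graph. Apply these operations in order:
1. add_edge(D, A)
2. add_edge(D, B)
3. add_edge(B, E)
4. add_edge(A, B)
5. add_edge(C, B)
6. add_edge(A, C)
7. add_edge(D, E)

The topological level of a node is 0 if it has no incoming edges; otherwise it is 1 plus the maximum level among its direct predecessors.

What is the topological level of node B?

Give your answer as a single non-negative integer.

Answer: 3

Derivation:
Op 1: add_edge(D, A). Edges now: 1
Op 2: add_edge(D, B). Edges now: 2
Op 3: add_edge(B, E). Edges now: 3
Op 4: add_edge(A, B). Edges now: 4
Op 5: add_edge(C, B). Edges now: 5
Op 6: add_edge(A, C). Edges now: 6
Op 7: add_edge(D, E). Edges now: 7
Compute levels (Kahn BFS):
  sources (in-degree 0): D
  process D: level=0
    D->A: in-degree(A)=0, level(A)=1, enqueue
    D->B: in-degree(B)=2, level(B)>=1
    D->E: in-degree(E)=1, level(E)>=1
  process A: level=1
    A->B: in-degree(B)=1, level(B)>=2
    A->C: in-degree(C)=0, level(C)=2, enqueue
  process C: level=2
    C->B: in-degree(B)=0, level(B)=3, enqueue
  process B: level=3
    B->E: in-degree(E)=0, level(E)=4, enqueue
  process E: level=4
All levels: A:1, B:3, C:2, D:0, E:4
level(B) = 3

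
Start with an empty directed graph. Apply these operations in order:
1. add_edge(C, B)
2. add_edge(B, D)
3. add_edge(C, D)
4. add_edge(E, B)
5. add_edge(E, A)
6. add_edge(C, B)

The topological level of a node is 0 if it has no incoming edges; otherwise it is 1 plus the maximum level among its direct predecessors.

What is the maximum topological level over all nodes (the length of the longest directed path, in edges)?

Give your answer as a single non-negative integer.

Answer: 2

Derivation:
Op 1: add_edge(C, B). Edges now: 1
Op 2: add_edge(B, D). Edges now: 2
Op 3: add_edge(C, D). Edges now: 3
Op 4: add_edge(E, B). Edges now: 4
Op 5: add_edge(E, A). Edges now: 5
Op 6: add_edge(C, B) (duplicate, no change). Edges now: 5
Compute levels (Kahn BFS):
  sources (in-degree 0): C, E
  process C: level=0
    C->B: in-degree(B)=1, level(B)>=1
    C->D: in-degree(D)=1, level(D)>=1
  process E: level=0
    E->A: in-degree(A)=0, level(A)=1, enqueue
    E->B: in-degree(B)=0, level(B)=1, enqueue
  process A: level=1
  process B: level=1
    B->D: in-degree(D)=0, level(D)=2, enqueue
  process D: level=2
All levels: A:1, B:1, C:0, D:2, E:0
max level = 2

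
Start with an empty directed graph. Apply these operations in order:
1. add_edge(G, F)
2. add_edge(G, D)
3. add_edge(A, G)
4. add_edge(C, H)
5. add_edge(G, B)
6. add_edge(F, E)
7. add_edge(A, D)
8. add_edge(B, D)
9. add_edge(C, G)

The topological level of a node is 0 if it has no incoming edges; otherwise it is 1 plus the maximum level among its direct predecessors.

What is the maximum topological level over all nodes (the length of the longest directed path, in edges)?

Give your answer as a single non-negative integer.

Op 1: add_edge(G, F). Edges now: 1
Op 2: add_edge(G, D). Edges now: 2
Op 3: add_edge(A, G). Edges now: 3
Op 4: add_edge(C, H). Edges now: 4
Op 5: add_edge(G, B). Edges now: 5
Op 6: add_edge(F, E). Edges now: 6
Op 7: add_edge(A, D). Edges now: 7
Op 8: add_edge(B, D). Edges now: 8
Op 9: add_edge(C, G). Edges now: 9
Compute levels (Kahn BFS):
  sources (in-degree 0): A, C
  process A: level=0
    A->D: in-degree(D)=2, level(D)>=1
    A->G: in-degree(G)=1, level(G)>=1
  process C: level=0
    C->G: in-degree(G)=0, level(G)=1, enqueue
    C->H: in-degree(H)=0, level(H)=1, enqueue
  process G: level=1
    G->B: in-degree(B)=0, level(B)=2, enqueue
    G->D: in-degree(D)=1, level(D)>=2
    G->F: in-degree(F)=0, level(F)=2, enqueue
  process H: level=1
  process B: level=2
    B->D: in-degree(D)=0, level(D)=3, enqueue
  process F: level=2
    F->E: in-degree(E)=0, level(E)=3, enqueue
  process D: level=3
  process E: level=3
All levels: A:0, B:2, C:0, D:3, E:3, F:2, G:1, H:1
max level = 3

Answer: 3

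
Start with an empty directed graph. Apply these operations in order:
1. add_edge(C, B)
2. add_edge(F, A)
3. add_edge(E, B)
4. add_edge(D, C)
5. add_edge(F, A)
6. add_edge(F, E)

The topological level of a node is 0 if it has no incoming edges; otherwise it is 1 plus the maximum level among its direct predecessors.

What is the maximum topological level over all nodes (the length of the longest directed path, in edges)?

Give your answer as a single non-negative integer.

Op 1: add_edge(C, B). Edges now: 1
Op 2: add_edge(F, A). Edges now: 2
Op 3: add_edge(E, B). Edges now: 3
Op 4: add_edge(D, C). Edges now: 4
Op 5: add_edge(F, A) (duplicate, no change). Edges now: 4
Op 6: add_edge(F, E). Edges now: 5
Compute levels (Kahn BFS):
  sources (in-degree 0): D, F
  process D: level=0
    D->C: in-degree(C)=0, level(C)=1, enqueue
  process F: level=0
    F->A: in-degree(A)=0, level(A)=1, enqueue
    F->E: in-degree(E)=0, level(E)=1, enqueue
  process C: level=1
    C->B: in-degree(B)=1, level(B)>=2
  process A: level=1
  process E: level=1
    E->B: in-degree(B)=0, level(B)=2, enqueue
  process B: level=2
All levels: A:1, B:2, C:1, D:0, E:1, F:0
max level = 2

Answer: 2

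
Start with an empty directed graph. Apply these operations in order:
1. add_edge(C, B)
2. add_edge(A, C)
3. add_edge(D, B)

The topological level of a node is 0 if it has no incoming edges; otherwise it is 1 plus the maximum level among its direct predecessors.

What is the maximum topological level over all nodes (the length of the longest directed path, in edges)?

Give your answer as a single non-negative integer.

Answer: 2

Derivation:
Op 1: add_edge(C, B). Edges now: 1
Op 2: add_edge(A, C). Edges now: 2
Op 3: add_edge(D, B). Edges now: 3
Compute levels (Kahn BFS):
  sources (in-degree 0): A, D
  process A: level=0
    A->C: in-degree(C)=0, level(C)=1, enqueue
  process D: level=0
    D->B: in-degree(B)=1, level(B)>=1
  process C: level=1
    C->B: in-degree(B)=0, level(B)=2, enqueue
  process B: level=2
All levels: A:0, B:2, C:1, D:0
max level = 2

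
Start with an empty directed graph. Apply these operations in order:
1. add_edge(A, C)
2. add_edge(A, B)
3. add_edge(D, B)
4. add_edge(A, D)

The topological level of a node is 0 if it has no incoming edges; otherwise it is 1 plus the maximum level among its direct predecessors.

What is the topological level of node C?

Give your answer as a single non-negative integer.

Op 1: add_edge(A, C). Edges now: 1
Op 2: add_edge(A, B). Edges now: 2
Op 3: add_edge(D, B). Edges now: 3
Op 4: add_edge(A, D). Edges now: 4
Compute levels (Kahn BFS):
  sources (in-degree 0): A
  process A: level=0
    A->B: in-degree(B)=1, level(B)>=1
    A->C: in-degree(C)=0, level(C)=1, enqueue
    A->D: in-degree(D)=0, level(D)=1, enqueue
  process C: level=1
  process D: level=1
    D->B: in-degree(B)=0, level(B)=2, enqueue
  process B: level=2
All levels: A:0, B:2, C:1, D:1
level(C) = 1

Answer: 1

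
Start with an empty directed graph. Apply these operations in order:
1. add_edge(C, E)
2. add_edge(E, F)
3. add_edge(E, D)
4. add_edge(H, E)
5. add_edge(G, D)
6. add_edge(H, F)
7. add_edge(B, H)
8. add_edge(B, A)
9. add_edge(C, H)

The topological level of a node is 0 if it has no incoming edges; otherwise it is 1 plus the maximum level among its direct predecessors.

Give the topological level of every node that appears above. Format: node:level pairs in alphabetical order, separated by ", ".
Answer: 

Op 1: add_edge(C, E). Edges now: 1
Op 2: add_edge(E, F). Edges now: 2
Op 3: add_edge(E, D). Edges now: 3
Op 4: add_edge(H, E). Edges now: 4
Op 5: add_edge(G, D). Edges now: 5
Op 6: add_edge(H, F). Edges now: 6
Op 7: add_edge(B, H). Edges now: 7
Op 8: add_edge(B, A). Edges now: 8
Op 9: add_edge(C, H). Edges now: 9
Compute levels (Kahn BFS):
  sources (in-degree 0): B, C, G
  process B: level=0
    B->A: in-degree(A)=0, level(A)=1, enqueue
    B->H: in-degree(H)=1, level(H)>=1
  process C: level=0
    C->E: in-degree(E)=1, level(E)>=1
    C->H: in-degree(H)=0, level(H)=1, enqueue
  process G: level=0
    G->D: in-degree(D)=1, level(D)>=1
  process A: level=1
  process H: level=1
    H->E: in-degree(E)=0, level(E)=2, enqueue
    H->F: in-degree(F)=1, level(F)>=2
  process E: level=2
    E->D: in-degree(D)=0, level(D)=3, enqueue
    E->F: in-degree(F)=0, level(F)=3, enqueue
  process D: level=3
  process F: level=3
All levels: A:1, B:0, C:0, D:3, E:2, F:3, G:0, H:1

Answer: A:1, B:0, C:0, D:3, E:2, F:3, G:0, H:1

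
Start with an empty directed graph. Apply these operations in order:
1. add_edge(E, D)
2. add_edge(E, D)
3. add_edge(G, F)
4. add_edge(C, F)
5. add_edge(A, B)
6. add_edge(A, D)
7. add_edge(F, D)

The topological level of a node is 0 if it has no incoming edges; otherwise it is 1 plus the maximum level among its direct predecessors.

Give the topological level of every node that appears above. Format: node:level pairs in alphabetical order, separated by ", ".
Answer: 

Answer: A:0, B:1, C:0, D:2, E:0, F:1, G:0

Derivation:
Op 1: add_edge(E, D). Edges now: 1
Op 2: add_edge(E, D) (duplicate, no change). Edges now: 1
Op 3: add_edge(G, F). Edges now: 2
Op 4: add_edge(C, F). Edges now: 3
Op 5: add_edge(A, B). Edges now: 4
Op 6: add_edge(A, D). Edges now: 5
Op 7: add_edge(F, D). Edges now: 6
Compute levels (Kahn BFS):
  sources (in-degree 0): A, C, E, G
  process A: level=0
    A->B: in-degree(B)=0, level(B)=1, enqueue
    A->D: in-degree(D)=2, level(D)>=1
  process C: level=0
    C->F: in-degree(F)=1, level(F)>=1
  process E: level=0
    E->D: in-degree(D)=1, level(D)>=1
  process G: level=0
    G->F: in-degree(F)=0, level(F)=1, enqueue
  process B: level=1
  process F: level=1
    F->D: in-degree(D)=0, level(D)=2, enqueue
  process D: level=2
All levels: A:0, B:1, C:0, D:2, E:0, F:1, G:0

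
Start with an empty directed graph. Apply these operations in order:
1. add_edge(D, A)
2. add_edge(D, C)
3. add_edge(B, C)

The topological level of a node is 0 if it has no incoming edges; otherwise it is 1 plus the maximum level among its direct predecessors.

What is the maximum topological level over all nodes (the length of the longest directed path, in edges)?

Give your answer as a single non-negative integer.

Answer: 1

Derivation:
Op 1: add_edge(D, A). Edges now: 1
Op 2: add_edge(D, C). Edges now: 2
Op 3: add_edge(B, C). Edges now: 3
Compute levels (Kahn BFS):
  sources (in-degree 0): B, D
  process B: level=0
    B->C: in-degree(C)=1, level(C)>=1
  process D: level=0
    D->A: in-degree(A)=0, level(A)=1, enqueue
    D->C: in-degree(C)=0, level(C)=1, enqueue
  process A: level=1
  process C: level=1
All levels: A:1, B:0, C:1, D:0
max level = 1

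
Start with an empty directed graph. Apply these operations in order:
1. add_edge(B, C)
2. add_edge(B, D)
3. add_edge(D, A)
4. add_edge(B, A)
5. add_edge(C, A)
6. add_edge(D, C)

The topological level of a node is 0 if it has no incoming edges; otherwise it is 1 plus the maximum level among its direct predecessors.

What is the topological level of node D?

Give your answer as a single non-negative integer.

Answer: 1

Derivation:
Op 1: add_edge(B, C). Edges now: 1
Op 2: add_edge(B, D). Edges now: 2
Op 3: add_edge(D, A). Edges now: 3
Op 4: add_edge(B, A). Edges now: 4
Op 5: add_edge(C, A). Edges now: 5
Op 6: add_edge(D, C). Edges now: 6
Compute levels (Kahn BFS):
  sources (in-degree 0): B
  process B: level=0
    B->A: in-degree(A)=2, level(A)>=1
    B->C: in-degree(C)=1, level(C)>=1
    B->D: in-degree(D)=0, level(D)=1, enqueue
  process D: level=1
    D->A: in-degree(A)=1, level(A)>=2
    D->C: in-degree(C)=0, level(C)=2, enqueue
  process C: level=2
    C->A: in-degree(A)=0, level(A)=3, enqueue
  process A: level=3
All levels: A:3, B:0, C:2, D:1
level(D) = 1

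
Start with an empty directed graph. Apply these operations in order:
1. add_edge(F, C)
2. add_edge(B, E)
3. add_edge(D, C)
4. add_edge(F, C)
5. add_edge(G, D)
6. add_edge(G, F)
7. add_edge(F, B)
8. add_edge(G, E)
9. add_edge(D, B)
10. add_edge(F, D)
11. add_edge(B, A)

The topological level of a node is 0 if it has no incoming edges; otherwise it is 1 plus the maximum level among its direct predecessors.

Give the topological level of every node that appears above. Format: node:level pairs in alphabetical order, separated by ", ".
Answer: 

Answer: A:4, B:3, C:3, D:2, E:4, F:1, G:0

Derivation:
Op 1: add_edge(F, C). Edges now: 1
Op 2: add_edge(B, E). Edges now: 2
Op 3: add_edge(D, C). Edges now: 3
Op 4: add_edge(F, C) (duplicate, no change). Edges now: 3
Op 5: add_edge(G, D). Edges now: 4
Op 6: add_edge(G, F). Edges now: 5
Op 7: add_edge(F, B). Edges now: 6
Op 8: add_edge(G, E). Edges now: 7
Op 9: add_edge(D, B). Edges now: 8
Op 10: add_edge(F, D). Edges now: 9
Op 11: add_edge(B, A). Edges now: 10
Compute levels (Kahn BFS):
  sources (in-degree 0): G
  process G: level=0
    G->D: in-degree(D)=1, level(D)>=1
    G->E: in-degree(E)=1, level(E)>=1
    G->F: in-degree(F)=0, level(F)=1, enqueue
  process F: level=1
    F->B: in-degree(B)=1, level(B)>=2
    F->C: in-degree(C)=1, level(C)>=2
    F->D: in-degree(D)=0, level(D)=2, enqueue
  process D: level=2
    D->B: in-degree(B)=0, level(B)=3, enqueue
    D->C: in-degree(C)=0, level(C)=3, enqueue
  process B: level=3
    B->A: in-degree(A)=0, level(A)=4, enqueue
    B->E: in-degree(E)=0, level(E)=4, enqueue
  process C: level=3
  process A: level=4
  process E: level=4
All levels: A:4, B:3, C:3, D:2, E:4, F:1, G:0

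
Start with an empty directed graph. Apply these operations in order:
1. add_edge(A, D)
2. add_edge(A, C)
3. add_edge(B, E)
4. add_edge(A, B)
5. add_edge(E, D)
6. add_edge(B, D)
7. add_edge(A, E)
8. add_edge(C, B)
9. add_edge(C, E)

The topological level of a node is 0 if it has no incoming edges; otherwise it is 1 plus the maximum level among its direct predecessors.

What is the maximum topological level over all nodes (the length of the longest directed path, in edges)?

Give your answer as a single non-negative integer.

Answer: 4

Derivation:
Op 1: add_edge(A, D). Edges now: 1
Op 2: add_edge(A, C). Edges now: 2
Op 3: add_edge(B, E). Edges now: 3
Op 4: add_edge(A, B). Edges now: 4
Op 5: add_edge(E, D). Edges now: 5
Op 6: add_edge(B, D). Edges now: 6
Op 7: add_edge(A, E). Edges now: 7
Op 8: add_edge(C, B). Edges now: 8
Op 9: add_edge(C, E). Edges now: 9
Compute levels (Kahn BFS):
  sources (in-degree 0): A
  process A: level=0
    A->B: in-degree(B)=1, level(B)>=1
    A->C: in-degree(C)=0, level(C)=1, enqueue
    A->D: in-degree(D)=2, level(D)>=1
    A->E: in-degree(E)=2, level(E)>=1
  process C: level=1
    C->B: in-degree(B)=0, level(B)=2, enqueue
    C->E: in-degree(E)=1, level(E)>=2
  process B: level=2
    B->D: in-degree(D)=1, level(D)>=3
    B->E: in-degree(E)=0, level(E)=3, enqueue
  process E: level=3
    E->D: in-degree(D)=0, level(D)=4, enqueue
  process D: level=4
All levels: A:0, B:2, C:1, D:4, E:3
max level = 4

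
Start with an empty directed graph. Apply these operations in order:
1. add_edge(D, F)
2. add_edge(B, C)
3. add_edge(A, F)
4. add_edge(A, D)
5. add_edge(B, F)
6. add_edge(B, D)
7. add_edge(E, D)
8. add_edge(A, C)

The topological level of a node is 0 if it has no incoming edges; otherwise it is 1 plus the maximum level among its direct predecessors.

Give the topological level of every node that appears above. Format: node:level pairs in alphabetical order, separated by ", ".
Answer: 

Answer: A:0, B:0, C:1, D:1, E:0, F:2

Derivation:
Op 1: add_edge(D, F). Edges now: 1
Op 2: add_edge(B, C). Edges now: 2
Op 3: add_edge(A, F). Edges now: 3
Op 4: add_edge(A, D). Edges now: 4
Op 5: add_edge(B, F). Edges now: 5
Op 6: add_edge(B, D). Edges now: 6
Op 7: add_edge(E, D). Edges now: 7
Op 8: add_edge(A, C). Edges now: 8
Compute levels (Kahn BFS):
  sources (in-degree 0): A, B, E
  process A: level=0
    A->C: in-degree(C)=1, level(C)>=1
    A->D: in-degree(D)=2, level(D)>=1
    A->F: in-degree(F)=2, level(F)>=1
  process B: level=0
    B->C: in-degree(C)=0, level(C)=1, enqueue
    B->D: in-degree(D)=1, level(D)>=1
    B->F: in-degree(F)=1, level(F)>=1
  process E: level=0
    E->D: in-degree(D)=0, level(D)=1, enqueue
  process C: level=1
  process D: level=1
    D->F: in-degree(F)=0, level(F)=2, enqueue
  process F: level=2
All levels: A:0, B:0, C:1, D:1, E:0, F:2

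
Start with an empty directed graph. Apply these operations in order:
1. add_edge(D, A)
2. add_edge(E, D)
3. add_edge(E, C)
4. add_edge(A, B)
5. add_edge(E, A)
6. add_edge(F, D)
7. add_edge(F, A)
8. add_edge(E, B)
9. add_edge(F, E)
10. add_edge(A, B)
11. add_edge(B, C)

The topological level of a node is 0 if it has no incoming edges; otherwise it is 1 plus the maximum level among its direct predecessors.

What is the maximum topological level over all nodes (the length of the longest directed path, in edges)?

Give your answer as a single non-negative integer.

Op 1: add_edge(D, A). Edges now: 1
Op 2: add_edge(E, D). Edges now: 2
Op 3: add_edge(E, C). Edges now: 3
Op 4: add_edge(A, B). Edges now: 4
Op 5: add_edge(E, A). Edges now: 5
Op 6: add_edge(F, D). Edges now: 6
Op 7: add_edge(F, A). Edges now: 7
Op 8: add_edge(E, B). Edges now: 8
Op 9: add_edge(F, E). Edges now: 9
Op 10: add_edge(A, B) (duplicate, no change). Edges now: 9
Op 11: add_edge(B, C). Edges now: 10
Compute levels (Kahn BFS):
  sources (in-degree 0): F
  process F: level=0
    F->A: in-degree(A)=2, level(A)>=1
    F->D: in-degree(D)=1, level(D)>=1
    F->E: in-degree(E)=0, level(E)=1, enqueue
  process E: level=1
    E->A: in-degree(A)=1, level(A)>=2
    E->B: in-degree(B)=1, level(B)>=2
    E->C: in-degree(C)=1, level(C)>=2
    E->D: in-degree(D)=0, level(D)=2, enqueue
  process D: level=2
    D->A: in-degree(A)=0, level(A)=3, enqueue
  process A: level=3
    A->B: in-degree(B)=0, level(B)=4, enqueue
  process B: level=4
    B->C: in-degree(C)=0, level(C)=5, enqueue
  process C: level=5
All levels: A:3, B:4, C:5, D:2, E:1, F:0
max level = 5

Answer: 5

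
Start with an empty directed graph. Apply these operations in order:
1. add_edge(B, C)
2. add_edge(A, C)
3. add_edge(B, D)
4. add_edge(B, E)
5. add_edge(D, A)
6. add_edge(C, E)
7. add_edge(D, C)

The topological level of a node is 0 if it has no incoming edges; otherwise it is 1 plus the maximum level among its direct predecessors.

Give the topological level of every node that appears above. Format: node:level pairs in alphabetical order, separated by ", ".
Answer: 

Op 1: add_edge(B, C). Edges now: 1
Op 2: add_edge(A, C). Edges now: 2
Op 3: add_edge(B, D). Edges now: 3
Op 4: add_edge(B, E). Edges now: 4
Op 5: add_edge(D, A). Edges now: 5
Op 6: add_edge(C, E). Edges now: 6
Op 7: add_edge(D, C). Edges now: 7
Compute levels (Kahn BFS):
  sources (in-degree 0): B
  process B: level=0
    B->C: in-degree(C)=2, level(C)>=1
    B->D: in-degree(D)=0, level(D)=1, enqueue
    B->E: in-degree(E)=1, level(E)>=1
  process D: level=1
    D->A: in-degree(A)=0, level(A)=2, enqueue
    D->C: in-degree(C)=1, level(C)>=2
  process A: level=2
    A->C: in-degree(C)=0, level(C)=3, enqueue
  process C: level=3
    C->E: in-degree(E)=0, level(E)=4, enqueue
  process E: level=4
All levels: A:2, B:0, C:3, D:1, E:4

Answer: A:2, B:0, C:3, D:1, E:4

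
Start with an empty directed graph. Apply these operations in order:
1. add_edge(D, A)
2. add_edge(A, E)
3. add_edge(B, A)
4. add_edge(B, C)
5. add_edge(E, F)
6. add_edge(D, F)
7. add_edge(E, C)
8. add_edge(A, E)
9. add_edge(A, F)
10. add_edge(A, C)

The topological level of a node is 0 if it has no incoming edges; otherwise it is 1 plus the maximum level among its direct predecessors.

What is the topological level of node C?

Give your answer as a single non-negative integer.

Answer: 3

Derivation:
Op 1: add_edge(D, A). Edges now: 1
Op 2: add_edge(A, E). Edges now: 2
Op 3: add_edge(B, A). Edges now: 3
Op 4: add_edge(B, C). Edges now: 4
Op 5: add_edge(E, F). Edges now: 5
Op 6: add_edge(D, F). Edges now: 6
Op 7: add_edge(E, C). Edges now: 7
Op 8: add_edge(A, E) (duplicate, no change). Edges now: 7
Op 9: add_edge(A, F). Edges now: 8
Op 10: add_edge(A, C). Edges now: 9
Compute levels (Kahn BFS):
  sources (in-degree 0): B, D
  process B: level=0
    B->A: in-degree(A)=1, level(A)>=1
    B->C: in-degree(C)=2, level(C)>=1
  process D: level=0
    D->A: in-degree(A)=0, level(A)=1, enqueue
    D->F: in-degree(F)=2, level(F)>=1
  process A: level=1
    A->C: in-degree(C)=1, level(C)>=2
    A->E: in-degree(E)=0, level(E)=2, enqueue
    A->F: in-degree(F)=1, level(F)>=2
  process E: level=2
    E->C: in-degree(C)=0, level(C)=3, enqueue
    E->F: in-degree(F)=0, level(F)=3, enqueue
  process C: level=3
  process F: level=3
All levels: A:1, B:0, C:3, D:0, E:2, F:3
level(C) = 3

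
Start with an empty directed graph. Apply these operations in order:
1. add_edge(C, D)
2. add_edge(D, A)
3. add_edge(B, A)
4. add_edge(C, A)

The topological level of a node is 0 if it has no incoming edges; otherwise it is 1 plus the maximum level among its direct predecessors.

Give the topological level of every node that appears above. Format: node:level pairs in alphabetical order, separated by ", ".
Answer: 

Op 1: add_edge(C, D). Edges now: 1
Op 2: add_edge(D, A). Edges now: 2
Op 3: add_edge(B, A). Edges now: 3
Op 4: add_edge(C, A). Edges now: 4
Compute levels (Kahn BFS):
  sources (in-degree 0): B, C
  process B: level=0
    B->A: in-degree(A)=2, level(A)>=1
  process C: level=0
    C->A: in-degree(A)=1, level(A)>=1
    C->D: in-degree(D)=0, level(D)=1, enqueue
  process D: level=1
    D->A: in-degree(A)=0, level(A)=2, enqueue
  process A: level=2
All levels: A:2, B:0, C:0, D:1

Answer: A:2, B:0, C:0, D:1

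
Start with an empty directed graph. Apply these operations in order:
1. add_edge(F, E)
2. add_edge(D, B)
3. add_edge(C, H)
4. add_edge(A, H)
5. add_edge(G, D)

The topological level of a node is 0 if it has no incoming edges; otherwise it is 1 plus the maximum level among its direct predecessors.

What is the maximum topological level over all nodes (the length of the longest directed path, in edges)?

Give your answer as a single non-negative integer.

Answer: 2

Derivation:
Op 1: add_edge(F, E). Edges now: 1
Op 2: add_edge(D, B). Edges now: 2
Op 3: add_edge(C, H). Edges now: 3
Op 4: add_edge(A, H). Edges now: 4
Op 5: add_edge(G, D). Edges now: 5
Compute levels (Kahn BFS):
  sources (in-degree 0): A, C, F, G
  process A: level=0
    A->H: in-degree(H)=1, level(H)>=1
  process C: level=0
    C->H: in-degree(H)=0, level(H)=1, enqueue
  process F: level=0
    F->E: in-degree(E)=0, level(E)=1, enqueue
  process G: level=0
    G->D: in-degree(D)=0, level(D)=1, enqueue
  process H: level=1
  process E: level=1
  process D: level=1
    D->B: in-degree(B)=0, level(B)=2, enqueue
  process B: level=2
All levels: A:0, B:2, C:0, D:1, E:1, F:0, G:0, H:1
max level = 2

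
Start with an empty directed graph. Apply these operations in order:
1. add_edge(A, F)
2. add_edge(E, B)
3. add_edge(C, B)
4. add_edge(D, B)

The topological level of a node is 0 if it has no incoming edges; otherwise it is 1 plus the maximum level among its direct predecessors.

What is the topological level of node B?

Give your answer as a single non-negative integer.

Op 1: add_edge(A, F). Edges now: 1
Op 2: add_edge(E, B). Edges now: 2
Op 3: add_edge(C, B). Edges now: 3
Op 4: add_edge(D, B). Edges now: 4
Compute levels (Kahn BFS):
  sources (in-degree 0): A, C, D, E
  process A: level=0
    A->F: in-degree(F)=0, level(F)=1, enqueue
  process C: level=0
    C->B: in-degree(B)=2, level(B)>=1
  process D: level=0
    D->B: in-degree(B)=1, level(B)>=1
  process E: level=0
    E->B: in-degree(B)=0, level(B)=1, enqueue
  process F: level=1
  process B: level=1
All levels: A:0, B:1, C:0, D:0, E:0, F:1
level(B) = 1

Answer: 1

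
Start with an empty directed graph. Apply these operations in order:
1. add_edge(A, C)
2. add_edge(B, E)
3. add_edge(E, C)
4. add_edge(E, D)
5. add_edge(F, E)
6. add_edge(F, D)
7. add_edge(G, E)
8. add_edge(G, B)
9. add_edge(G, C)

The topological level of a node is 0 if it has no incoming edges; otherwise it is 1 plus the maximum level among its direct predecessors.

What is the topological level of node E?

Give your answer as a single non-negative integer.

Answer: 2

Derivation:
Op 1: add_edge(A, C). Edges now: 1
Op 2: add_edge(B, E). Edges now: 2
Op 3: add_edge(E, C). Edges now: 3
Op 4: add_edge(E, D). Edges now: 4
Op 5: add_edge(F, E). Edges now: 5
Op 6: add_edge(F, D). Edges now: 6
Op 7: add_edge(G, E). Edges now: 7
Op 8: add_edge(G, B). Edges now: 8
Op 9: add_edge(G, C). Edges now: 9
Compute levels (Kahn BFS):
  sources (in-degree 0): A, F, G
  process A: level=0
    A->C: in-degree(C)=2, level(C)>=1
  process F: level=0
    F->D: in-degree(D)=1, level(D)>=1
    F->E: in-degree(E)=2, level(E)>=1
  process G: level=0
    G->B: in-degree(B)=0, level(B)=1, enqueue
    G->C: in-degree(C)=1, level(C)>=1
    G->E: in-degree(E)=1, level(E)>=1
  process B: level=1
    B->E: in-degree(E)=0, level(E)=2, enqueue
  process E: level=2
    E->C: in-degree(C)=0, level(C)=3, enqueue
    E->D: in-degree(D)=0, level(D)=3, enqueue
  process C: level=3
  process D: level=3
All levels: A:0, B:1, C:3, D:3, E:2, F:0, G:0
level(E) = 2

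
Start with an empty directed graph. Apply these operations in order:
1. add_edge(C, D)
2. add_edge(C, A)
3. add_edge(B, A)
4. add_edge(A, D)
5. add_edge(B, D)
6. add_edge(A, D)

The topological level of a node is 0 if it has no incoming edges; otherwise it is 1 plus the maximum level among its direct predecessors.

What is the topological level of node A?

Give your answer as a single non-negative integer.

Answer: 1

Derivation:
Op 1: add_edge(C, D). Edges now: 1
Op 2: add_edge(C, A). Edges now: 2
Op 3: add_edge(B, A). Edges now: 3
Op 4: add_edge(A, D). Edges now: 4
Op 5: add_edge(B, D). Edges now: 5
Op 6: add_edge(A, D) (duplicate, no change). Edges now: 5
Compute levels (Kahn BFS):
  sources (in-degree 0): B, C
  process B: level=0
    B->A: in-degree(A)=1, level(A)>=1
    B->D: in-degree(D)=2, level(D)>=1
  process C: level=0
    C->A: in-degree(A)=0, level(A)=1, enqueue
    C->D: in-degree(D)=1, level(D)>=1
  process A: level=1
    A->D: in-degree(D)=0, level(D)=2, enqueue
  process D: level=2
All levels: A:1, B:0, C:0, D:2
level(A) = 1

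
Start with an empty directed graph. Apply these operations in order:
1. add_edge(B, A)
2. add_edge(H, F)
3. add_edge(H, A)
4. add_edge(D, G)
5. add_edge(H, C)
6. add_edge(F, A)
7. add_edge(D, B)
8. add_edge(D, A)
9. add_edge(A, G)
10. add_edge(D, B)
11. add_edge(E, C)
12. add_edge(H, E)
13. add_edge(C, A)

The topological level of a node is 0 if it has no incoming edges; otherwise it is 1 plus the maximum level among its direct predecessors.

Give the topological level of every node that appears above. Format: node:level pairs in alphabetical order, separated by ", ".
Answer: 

Answer: A:3, B:1, C:2, D:0, E:1, F:1, G:4, H:0

Derivation:
Op 1: add_edge(B, A). Edges now: 1
Op 2: add_edge(H, F). Edges now: 2
Op 3: add_edge(H, A). Edges now: 3
Op 4: add_edge(D, G). Edges now: 4
Op 5: add_edge(H, C). Edges now: 5
Op 6: add_edge(F, A). Edges now: 6
Op 7: add_edge(D, B). Edges now: 7
Op 8: add_edge(D, A). Edges now: 8
Op 9: add_edge(A, G). Edges now: 9
Op 10: add_edge(D, B) (duplicate, no change). Edges now: 9
Op 11: add_edge(E, C). Edges now: 10
Op 12: add_edge(H, E). Edges now: 11
Op 13: add_edge(C, A). Edges now: 12
Compute levels (Kahn BFS):
  sources (in-degree 0): D, H
  process D: level=0
    D->A: in-degree(A)=4, level(A)>=1
    D->B: in-degree(B)=0, level(B)=1, enqueue
    D->G: in-degree(G)=1, level(G)>=1
  process H: level=0
    H->A: in-degree(A)=3, level(A)>=1
    H->C: in-degree(C)=1, level(C)>=1
    H->E: in-degree(E)=0, level(E)=1, enqueue
    H->F: in-degree(F)=0, level(F)=1, enqueue
  process B: level=1
    B->A: in-degree(A)=2, level(A)>=2
  process E: level=1
    E->C: in-degree(C)=0, level(C)=2, enqueue
  process F: level=1
    F->A: in-degree(A)=1, level(A)>=2
  process C: level=2
    C->A: in-degree(A)=0, level(A)=3, enqueue
  process A: level=3
    A->G: in-degree(G)=0, level(G)=4, enqueue
  process G: level=4
All levels: A:3, B:1, C:2, D:0, E:1, F:1, G:4, H:0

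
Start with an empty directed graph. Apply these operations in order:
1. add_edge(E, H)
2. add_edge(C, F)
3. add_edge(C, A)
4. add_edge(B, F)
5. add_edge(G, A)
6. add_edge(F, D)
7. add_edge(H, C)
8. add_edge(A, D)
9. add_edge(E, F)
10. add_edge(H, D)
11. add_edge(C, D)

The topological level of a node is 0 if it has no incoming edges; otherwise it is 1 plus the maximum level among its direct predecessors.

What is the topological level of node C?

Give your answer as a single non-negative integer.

Answer: 2

Derivation:
Op 1: add_edge(E, H). Edges now: 1
Op 2: add_edge(C, F). Edges now: 2
Op 3: add_edge(C, A). Edges now: 3
Op 4: add_edge(B, F). Edges now: 4
Op 5: add_edge(G, A). Edges now: 5
Op 6: add_edge(F, D). Edges now: 6
Op 7: add_edge(H, C). Edges now: 7
Op 8: add_edge(A, D). Edges now: 8
Op 9: add_edge(E, F). Edges now: 9
Op 10: add_edge(H, D). Edges now: 10
Op 11: add_edge(C, D). Edges now: 11
Compute levels (Kahn BFS):
  sources (in-degree 0): B, E, G
  process B: level=0
    B->F: in-degree(F)=2, level(F)>=1
  process E: level=0
    E->F: in-degree(F)=1, level(F)>=1
    E->H: in-degree(H)=0, level(H)=1, enqueue
  process G: level=0
    G->A: in-degree(A)=1, level(A)>=1
  process H: level=1
    H->C: in-degree(C)=0, level(C)=2, enqueue
    H->D: in-degree(D)=3, level(D)>=2
  process C: level=2
    C->A: in-degree(A)=0, level(A)=3, enqueue
    C->D: in-degree(D)=2, level(D)>=3
    C->F: in-degree(F)=0, level(F)=3, enqueue
  process A: level=3
    A->D: in-degree(D)=1, level(D)>=4
  process F: level=3
    F->D: in-degree(D)=0, level(D)=4, enqueue
  process D: level=4
All levels: A:3, B:0, C:2, D:4, E:0, F:3, G:0, H:1
level(C) = 2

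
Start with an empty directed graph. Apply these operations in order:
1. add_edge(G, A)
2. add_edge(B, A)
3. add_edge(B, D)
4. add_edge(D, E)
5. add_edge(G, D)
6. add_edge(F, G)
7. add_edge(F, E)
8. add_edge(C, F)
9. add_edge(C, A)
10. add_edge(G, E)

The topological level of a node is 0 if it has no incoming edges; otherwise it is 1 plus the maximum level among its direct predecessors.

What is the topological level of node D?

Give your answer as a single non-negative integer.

Answer: 3

Derivation:
Op 1: add_edge(G, A). Edges now: 1
Op 2: add_edge(B, A). Edges now: 2
Op 3: add_edge(B, D). Edges now: 3
Op 4: add_edge(D, E). Edges now: 4
Op 5: add_edge(G, D). Edges now: 5
Op 6: add_edge(F, G). Edges now: 6
Op 7: add_edge(F, E). Edges now: 7
Op 8: add_edge(C, F). Edges now: 8
Op 9: add_edge(C, A). Edges now: 9
Op 10: add_edge(G, E). Edges now: 10
Compute levels (Kahn BFS):
  sources (in-degree 0): B, C
  process B: level=0
    B->A: in-degree(A)=2, level(A)>=1
    B->D: in-degree(D)=1, level(D)>=1
  process C: level=0
    C->A: in-degree(A)=1, level(A)>=1
    C->F: in-degree(F)=0, level(F)=1, enqueue
  process F: level=1
    F->E: in-degree(E)=2, level(E)>=2
    F->G: in-degree(G)=0, level(G)=2, enqueue
  process G: level=2
    G->A: in-degree(A)=0, level(A)=3, enqueue
    G->D: in-degree(D)=0, level(D)=3, enqueue
    G->E: in-degree(E)=1, level(E)>=3
  process A: level=3
  process D: level=3
    D->E: in-degree(E)=0, level(E)=4, enqueue
  process E: level=4
All levels: A:3, B:0, C:0, D:3, E:4, F:1, G:2
level(D) = 3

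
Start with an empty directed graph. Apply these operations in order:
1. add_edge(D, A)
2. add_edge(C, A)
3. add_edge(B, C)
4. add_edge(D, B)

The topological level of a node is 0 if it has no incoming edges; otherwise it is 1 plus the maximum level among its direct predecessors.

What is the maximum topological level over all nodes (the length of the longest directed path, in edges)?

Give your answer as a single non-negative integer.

Answer: 3

Derivation:
Op 1: add_edge(D, A). Edges now: 1
Op 2: add_edge(C, A). Edges now: 2
Op 3: add_edge(B, C). Edges now: 3
Op 4: add_edge(D, B). Edges now: 4
Compute levels (Kahn BFS):
  sources (in-degree 0): D
  process D: level=0
    D->A: in-degree(A)=1, level(A)>=1
    D->B: in-degree(B)=0, level(B)=1, enqueue
  process B: level=1
    B->C: in-degree(C)=0, level(C)=2, enqueue
  process C: level=2
    C->A: in-degree(A)=0, level(A)=3, enqueue
  process A: level=3
All levels: A:3, B:1, C:2, D:0
max level = 3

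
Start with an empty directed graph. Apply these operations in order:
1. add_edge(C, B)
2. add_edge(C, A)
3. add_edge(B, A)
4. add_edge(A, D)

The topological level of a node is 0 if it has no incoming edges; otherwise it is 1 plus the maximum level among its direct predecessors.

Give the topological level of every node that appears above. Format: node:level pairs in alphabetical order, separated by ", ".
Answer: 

Answer: A:2, B:1, C:0, D:3

Derivation:
Op 1: add_edge(C, B). Edges now: 1
Op 2: add_edge(C, A). Edges now: 2
Op 3: add_edge(B, A). Edges now: 3
Op 4: add_edge(A, D). Edges now: 4
Compute levels (Kahn BFS):
  sources (in-degree 0): C
  process C: level=0
    C->A: in-degree(A)=1, level(A)>=1
    C->B: in-degree(B)=0, level(B)=1, enqueue
  process B: level=1
    B->A: in-degree(A)=0, level(A)=2, enqueue
  process A: level=2
    A->D: in-degree(D)=0, level(D)=3, enqueue
  process D: level=3
All levels: A:2, B:1, C:0, D:3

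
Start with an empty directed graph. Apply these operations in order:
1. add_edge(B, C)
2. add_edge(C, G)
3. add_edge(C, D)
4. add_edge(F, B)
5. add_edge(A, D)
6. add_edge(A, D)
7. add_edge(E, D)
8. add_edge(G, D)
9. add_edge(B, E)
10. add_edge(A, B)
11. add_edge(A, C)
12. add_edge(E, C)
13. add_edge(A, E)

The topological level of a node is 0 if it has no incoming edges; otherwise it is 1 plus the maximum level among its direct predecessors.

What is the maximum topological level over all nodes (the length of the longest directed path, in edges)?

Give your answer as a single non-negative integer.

Op 1: add_edge(B, C). Edges now: 1
Op 2: add_edge(C, G). Edges now: 2
Op 3: add_edge(C, D). Edges now: 3
Op 4: add_edge(F, B). Edges now: 4
Op 5: add_edge(A, D). Edges now: 5
Op 6: add_edge(A, D) (duplicate, no change). Edges now: 5
Op 7: add_edge(E, D). Edges now: 6
Op 8: add_edge(G, D). Edges now: 7
Op 9: add_edge(B, E). Edges now: 8
Op 10: add_edge(A, B). Edges now: 9
Op 11: add_edge(A, C). Edges now: 10
Op 12: add_edge(E, C). Edges now: 11
Op 13: add_edge(A, E). Edges now: 12
Compute levels (Kahn BFS):
  sources (in-degree 0): A, F
  process A: level=0
    A->B: in-degree(B)=1, level(B)>=1
    A->C: in-degree(C)=2, level(C)>=1
    A->D: in-degree(D)=3, level(D)>=1
    A->E: in-degree(E)=1, level(E)>=1
  process F: level=0
    F->B: in-degree(B)=0, level(B)=1, enqueue
  process B: level=1
    B->C: in-degree(C)=1, level(C)>=2
    B->E: in-degree(E)=0, level(E)=2, enqueue
  process E: level=2
    E->C: in-degree(C)=0, level(C)=3, enqueue
    E->D: in-degree(D)=2, level(D)>=3
  process C: level=3
    C->D: in-degree(D)=1, level(D)>=4
    C->G: in-degree(G)=0, level(G)=4, enqueue
  process G: level=4
    G->D: in-degree(D)=0, level(D)=5, enqueue
  process D: level=5
All levels: A:0, B:1, C:3, D:5, E:2, F:0, G:4
max level = 5

Answer: 5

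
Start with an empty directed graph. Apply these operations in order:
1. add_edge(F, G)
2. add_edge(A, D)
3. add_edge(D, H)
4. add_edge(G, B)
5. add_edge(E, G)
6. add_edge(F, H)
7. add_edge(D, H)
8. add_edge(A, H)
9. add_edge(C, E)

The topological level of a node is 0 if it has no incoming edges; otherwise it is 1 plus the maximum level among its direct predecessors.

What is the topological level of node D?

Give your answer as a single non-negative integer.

Answer: 1

Derivation:
Op 1: add_edge(F, G). Edges now: 1
Op 2: add_edge(A, D). Edges now: 2
Op 3: add_edge(D, H). Edges now: 3
Op 4: add_edge(G, B). Edges now: 4
Op 5: add_edge(E, G). Edges now: 5
Op 6: add_edge(F, H). Edges now: 6
Op 7: add_edge(D, H) (duplicate, no change). Edges now: 6
Op 8: add_edge(A, H). Edges now: 7
Op 9: add_edge(C, E). Edges now: 8
Compute levels (Kahn BFS):
  sources (in-degree 0): A, C, F
  process A: level=0
    A->D: in-degree(D)=0, level(D)=1, enqueue
    A->H: in-degree(H)=2, level(H)>=1
  process C: level=0
    C->E: in-degree(E)=0, level(E)=1, enqueue
  process F: level=0
    F->G: in-degree(G)=1, level(G)>=1
    F->H: in-degree(H)=1, level(H)>=1
  process D: level=1
    D->H: in-degree(H)=0, level(H)=2, enqueue
  process E: level=1
    E->G: in-degree(G)=0, level(G)=2, enqueue
  process H: level=2
  process G: level=2
    G->B: in-degree(B)=0, level(B)=3, enqueue
  process B: level=3
All levels: A:0, B:3, C:0, D:1, E:1, F:0, G:2, H:2
level(D) = 1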